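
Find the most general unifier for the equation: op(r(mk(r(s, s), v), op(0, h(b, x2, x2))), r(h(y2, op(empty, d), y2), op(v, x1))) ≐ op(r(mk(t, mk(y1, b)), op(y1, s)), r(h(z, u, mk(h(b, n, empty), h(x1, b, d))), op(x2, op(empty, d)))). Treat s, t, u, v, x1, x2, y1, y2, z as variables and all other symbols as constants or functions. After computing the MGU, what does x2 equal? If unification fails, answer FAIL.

Decompose op/2: r(mk(r(s, s), v), op(0, h(b, x2, x2))) ≐ r(mk(t, mk(y1, b)), op(y1, s)),  r(h(y2, op(empty, d), y2), op(v, x1)) ≐ r(h(z, u, mk(h(b, n, empty), h(x1, b, d))), op(x2, op(empty, d))).
Decompose r/2: mk(r(s, s), v) ≐ mk(t, mk(y1, b)),  op(0, h(b, x2, x2)) ≐ op(y1, s).
Decompose mk/2: r(s, s) ≐ t,  v ≐ mk(y1, b).
Bind t := r(s, s); no other remaining equation mentions t.
Bind v := mk(y1, b); substituting into the one remaining equation that mentions v gives: r(h(y2, op(empty, d), y2), op(mk(y1, b), x1)) ≐ r(h(z, u, mk(h(b, n, empty), h(x1, b, d))), op(x2, op(empty, d))).
Decompose op/2: 0 ≐ y1,  h(b, x2, x2) ≐ s.
Bind y1 := 0; substituting into the one remaining equation that mentions y1 gives: r(h(y2, op(empty, d), y2), op(mk(0, b), x1)) ≐ r(h(z, u, mk(h(b, n, empty), h(x1, b, d))), op(x2, op(empty, d))). Substituting into the earlier binding gives v := mk(0, b).
Bind s := h(b, x2, x2); no other remaining equation mentions s. Substituting into the earlier binding gives t := r(h(b, x2, x2), h(b, x2, x2)).
Decompose r/2: h(y2, op(empty, d), y2) ≐ h(z, u, mk(h(b, n, empty), h(x1, b, d))),  op(mk(0, b), x1) ≐ op(x2, op(empty, d)).
Decompose h/3: y2 ≐ z,  op(empty, d) ≐ u,  y2 ≐ mk(h(b, n, empty), h(x1, b, d)).
Bind y2 := z; substituting into the one remaining equation that mentions y2 gives: z ≐ mk(h(b, n, empty), h(x1, b, d)).
Bind u := op(empty, d); no other remaining equation mentions u.
Bind z := mk(h(b, n, empty), h(x1, b, d)); no other remaining equation mentions z. Substituting into the earlier binding gives y2 := mk(h(b, n, empty), h(x1, b, d)).
Decompose op/2: mk(0, b) ≐ x2,  x1 ≐ op(empty, d).
Bind x2 := mk(0, b); no other remaining equation mentions x2. Substituting into the earlier bindings gives t := r(h(b, mk(0, b), mk(0, b)), h(b, mk(0, b), mk(0, b))), s := h(b, mk(0, b), mk(0, b)).
Bind x1 := op(empty, d). Substituting into the earlier bindings gives y2 := mk(h(b, n, empty), h(op(empty, d), b, d)), z := mk(h(b, n, empty), h(op(empty, d), b, d)).
MGU = { t ↦ r(h(b, mk(0, b), mk(0, b)), h(b, mk(0, b), mk(0, b))), v ↦ mk(0, b), y1 ↦ 0, s ↦ h(b, mk(0, b), mk(0, b)), y2 ↦ mk(h(b, n, empty), h(op(empty, d), b, d)), u ↦ op(empty, d), z ↦ mk(h(b, n, empty), h(op(empty, d), b, d)), x2 ↦ mk(0, b), x1 ↦ op(empty, d) }, so x2 ↦ mk(0, b).

mk(0, b)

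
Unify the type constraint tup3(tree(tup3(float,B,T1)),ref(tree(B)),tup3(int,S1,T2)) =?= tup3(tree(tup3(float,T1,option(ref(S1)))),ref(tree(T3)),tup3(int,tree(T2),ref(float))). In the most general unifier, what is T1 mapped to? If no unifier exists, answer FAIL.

option(ref(tree(ref(float))))

Decompose tup3/3: tree(tup3(float,B,T1)) =?= tree(tup3(float,T1,option(ref(S1)))),  ref(tree(B)) =?= ref(tree(T3)),  tup3(int,S1,T2) =?= tup3(int,tree(T2),ref(float)).
Decompose tree/1: tup3(float,B,T1) =?= tup3(float,T1,option(ref(S1))).
Decompose tup3/3: float =?= float,  B =?= T1,  T1 =?= option(ref(S1)).
Delete trivial equation float =?= float.
Bind B := T1; substituting into the one remaining equation that mentions B gives: ref(tree(T1)) =?= ref(tree(T3)).
Bind T1 := option(ref(S1)); substituting into the one remaining equation that mentions T1 gives: ref(tree(option(ref(S1)))) =?= ref(tree(T3)). Substituting into the earlier binding gives B := option(ref(S1)).
Decompose ref/1: tree(option(ref(S1))) =?= tree(T3).
Decompose tree/1: option(ref(S1)) =?= T3.
Bind T3 := option(ref(S1)); no other remaining equation mentions T3.
Decompose tup3/3: int =?= int,  S1 =?= tree(T2),  T2 =?= ref(float).
Delete trivial equation int =?= int.
Bind S1 := tree(T2); no other remaining equation mentions S1. Substituting into the earlier bindings gives B := option(ref(tree(T2))), T1 := option(ref(tree(T2))), T3 := option(ref(tree(T2))).
Bind T2 := ref(float). Substituting into the earlier bindings gives B := option(ref(tree(ref(float)))), T1 := option(ref(tree(ref(float)))), T3 := option(ref(tree(ref(float)))), S1 := tree(ref(float)).
MGU = { B ↦ option(ref(tree(ref(float)))), T1 ↦ option(ref(tree(ref(float)))), T3 ↦ option(ref(tree(ref(float)))), S1 ↦ tree(ref(float)), T2 ↦ ref(float) }, so T1 ↦ option(ref(tree(ref(float)))).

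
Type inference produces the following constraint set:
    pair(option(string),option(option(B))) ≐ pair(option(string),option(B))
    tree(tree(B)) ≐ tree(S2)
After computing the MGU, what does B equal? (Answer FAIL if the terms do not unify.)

FAIL

Decompose pair/2: option(string) ≐ option(string),  option(option(B)) ≐ option(B).
Delete trivial equation option(string) ≐ option(string).
Decompose option/1: option(B) ≐ B.
Occurs check fails: B occurs in option(B); the equation B ≐ option(B) has no finite solution.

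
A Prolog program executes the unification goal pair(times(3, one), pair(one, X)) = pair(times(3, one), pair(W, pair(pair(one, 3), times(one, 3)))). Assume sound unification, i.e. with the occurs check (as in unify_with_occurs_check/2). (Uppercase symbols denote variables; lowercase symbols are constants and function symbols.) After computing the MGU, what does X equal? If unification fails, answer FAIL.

pair(pair(one, 3), times(one, 3))

Decompose pair/2: times(3, one) = times(3, one),  pair(one, X) = pair(W, pair(pair(one, 3), times(one, 3))).
Delete trivial equation times(3, one) = times(3, one).
Decompose pair/2: one = W,  X = pair(pair(one, 3), times(one, 3)).
Bind W := one; no other remaining equation mentions W.
Bind X := pair(pair(one, 3), times(one, 3)).
MGU = { W -> one, X -> pair(pair(one, 3), times(one, 3)) }, so X -> pair(pair(one, 3), times(one, 3)).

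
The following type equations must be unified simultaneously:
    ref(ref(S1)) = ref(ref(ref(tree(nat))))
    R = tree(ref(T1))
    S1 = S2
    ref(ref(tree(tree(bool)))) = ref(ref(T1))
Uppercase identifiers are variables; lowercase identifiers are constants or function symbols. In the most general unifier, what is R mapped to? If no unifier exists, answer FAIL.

tree(ref(tree(tree(bool))))

Decompose ref/1: ref(S1) = ref(ref(tree(nat))).
Decompose ref/1: S1 = ref(tree(nat)).
Bind S1 := ref(tree(nat)); substituting into the one remaining equation that mentions S1 gives: ref(tree(nat)) = S2.
Bind R := tree(ref(T1)); no other remaining equation mentions R.
Bind S2 := ref(tree(nat)); no other remaining equation mentions S2.
Decompose ref/1: ref(tree(tree(bool))) = ref(T1).
Decompose ref/1: tree(tree(bool)) = T1.
Bind T1 := tree(tree(bool)). Substituting into the earlier binding gives R := tree(ref(tree(tree(bool)))).
MGU = { S1 := ref(tree(nat)), R := tree(ref(tree(tree(bool)))), S2 := ref(tree(nat)), T1 := tree(tree(bool)) }, so R := tree(ref(tree(tree(bool)))).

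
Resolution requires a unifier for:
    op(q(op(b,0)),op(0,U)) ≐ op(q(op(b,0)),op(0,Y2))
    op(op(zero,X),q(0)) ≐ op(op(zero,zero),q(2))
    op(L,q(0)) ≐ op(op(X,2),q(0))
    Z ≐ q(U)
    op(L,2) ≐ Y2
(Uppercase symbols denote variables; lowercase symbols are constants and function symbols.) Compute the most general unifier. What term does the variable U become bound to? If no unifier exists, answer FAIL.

FAIL

Decompose op/2: q(op(b,0)) ≐ q(op(b,0)),  op(0,U) ≐ op(0,Y2).
Delete trivial equation q(op(b,0)) ≐ q(op(b,0)).
Decompose op/2: 0 ≐ 0,  U ≐ Y2.
Delete trivial equation 0 ≐ 0.
Bind U := Y2; substituting into the one remaining equation that mentions U gives: Z ≐ q(Y2).
Decompose op/2: op(zero,X) ≐ op(zero,zero),  q(0) ≐ q(2).
Decompose op/2: zero ≐ zero,  X ≐ zero.
Delete trivial equation zero ≐ zero.
Bind X := zero; substituting into the one remaining equation that mentions X gives: op(L,q(0)) ≐ op(op(zero,2),q(0)).
Decompose q/1: 0 ≐ 2.
Clash: constants 0 and 2 differ; no unifier exists.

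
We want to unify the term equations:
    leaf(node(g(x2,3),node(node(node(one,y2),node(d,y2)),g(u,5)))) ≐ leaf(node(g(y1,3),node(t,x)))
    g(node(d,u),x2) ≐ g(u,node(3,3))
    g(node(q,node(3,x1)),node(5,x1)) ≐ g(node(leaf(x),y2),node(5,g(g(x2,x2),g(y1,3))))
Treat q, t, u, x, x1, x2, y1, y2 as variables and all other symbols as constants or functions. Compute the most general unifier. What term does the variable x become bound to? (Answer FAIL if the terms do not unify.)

FAIL

Decompose leaf/1: node(g(x2,3),node(node(node(one,y2),node(d,y2)),g(u,5))) ≐ node(g(y1,3),node(t,x)).
Decompose node/2: g(x2,3) ≐ g(y1,3),  node(node(node(one,y2),node(d,y2)),g(u,5)) ≐ node(t,x).
Decompose g/2: x2 ≐ y1,  3 ≐ 3.
Bind x2 := y1; substituting into the 2 remaining equations that mention x2 gives: g(node(d,u),y1) ≐ g(u,node(3,3)),  g(node(q,node(3,x1)),node(5,x1)) ≐ g(node(leaf(x),y2),node(5,g(g(y1,y1),g(y1,3)))).
Delete trivial equation 3 ≐ 3.
Decompose node/2: node(node(one,y2),node(d,y2)) ≐ t,  g(u,5) ≐ x.
Bind t := node(node(one,y2),node(d,y2)); no other remaining equation mentions t.
Bind x := g(u,5); substituting into the one remaining equation that mentions x gives: g(node(q,node(3,x1)),node(5,x1)) ≐ g(node(leaf(g(u,5)),y2),node(5,g(g(y1,y1),g(y1,3)))).
Decompose g/2: node(d,u) ≐ u,  y1 ≐ node(3,3).
Occurs check fails: u occurs in node(d,u); the equation u ≐ node(d,u) has no finite solution.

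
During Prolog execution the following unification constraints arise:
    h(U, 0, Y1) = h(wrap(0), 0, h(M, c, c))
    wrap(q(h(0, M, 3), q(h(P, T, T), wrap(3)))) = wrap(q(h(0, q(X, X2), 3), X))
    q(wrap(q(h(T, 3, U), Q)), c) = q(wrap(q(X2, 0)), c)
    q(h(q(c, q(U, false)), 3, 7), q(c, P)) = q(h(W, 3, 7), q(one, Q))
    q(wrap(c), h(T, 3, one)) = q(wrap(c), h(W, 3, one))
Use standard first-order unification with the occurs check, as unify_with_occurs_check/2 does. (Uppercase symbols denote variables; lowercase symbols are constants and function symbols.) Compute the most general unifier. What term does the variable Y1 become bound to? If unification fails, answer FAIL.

FAIL

Decompose h/3: U = wrap(0),  0 = 0,  Y1 = h(M, c, c).
Bind U := wrap(0); substituting into the 2 remaining equations that mention U gives: q(wrap(q(h(T, 3, wrap(0)), Q)), c) = q(wrap(q(X2, 0)), c),  q(h(q(c, q(wrap(0), false)), 3, 7), q(c, P)) = q(h(W, 3, 7), q(one, Q)).
Delete trivial equation 0 = 0.
Bind Y1 := h(M, c, c); no other remaining equation mentions Y1.
Decompose wrap/1: q(h(0, M, 3), q(h(P, T, T), wrap(3))) = q(h(0, q(X, X2), 3), X).
Decompose q/2: h(0, M, 3) = h(0, q(X, X2), 3),  q(h(P, T, T), wrap(3)) = X.
Decompose h/3: 0 = 0,  M = q(X, X2),  3 = 3.
Delete trivial equation 0 = 0.
Bind M := q(X, X2); no other remaining equation mentions M. Substituting into the earlier binding gives Y1 := h(q(X, X2), c, c).
Delete trivial equation 3 = 3.
Bind X := q(h(P, T, T), wrap(3)); no other remaining equation mentions X. Substituting into the earlier bindings gives Y1 := h(q(q(h(P, T, T), wrap(3)), X2), c, c), M := q(q(h(P, T, T), wrap(3)), X2).
Decompose q/2: wrap(q(h(T, 3, wrap(0)), Q)) = wrap(q(X2, 0)),  c = c.
Decompose wrap/1: q(h(T, 3, wrap(0)), Q) = q(X2, 0).
Decompose q/2: h(T, 3, wrap(0)) = X2,  Q = 0.
Bind X2 := h(T, 3, wrap(0)); no other remaining equation mentions X2. Substituting into the earlier bindings gives Y1 := h(q(q(h(P, T, T), wrap(3)), h(T, 3, wrap(0))), c, c), M := q(q(h(P, T, T), wrap(3)), h(T, 3, wrap(0))).
Bind Q := 0; substituting into the one remaining equation that mentions Q gives: q(h(q(c, q(wrap(0), false)), 3, 7), q(c, P)) = q(h(W, 3, 7), q(one, 0)).
Delete trivial equation c = c.
Decompose q/2: h(q(c, q(wrap(0), false)), 3, 7) = h(W, 3, 7),  q(c, P) = q(one, 0).
Decompose h/3: q(c, q(wrap(0), false)) = W,  3 = 3,  7 = 7.
Bind W := q(c, q(wrap(0), false)); substituting into the one remaining equation that mentions W gives: q(wrap(c), h(T, 3, one)) = q(wrap(c), h(q(c, q(wrap(0), false)), 3, one)).
Delete trivial equation 3 = 3.
Delete trivial equation 7 = 7.
Decompose q/2: c = one,  P = 0.
Clash: constants c and one differ; no unifier exists.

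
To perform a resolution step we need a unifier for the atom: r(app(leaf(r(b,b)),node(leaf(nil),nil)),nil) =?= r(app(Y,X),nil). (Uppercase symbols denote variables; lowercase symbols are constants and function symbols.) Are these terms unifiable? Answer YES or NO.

Decompose r/2: app(leaf(r(b,b)),node(leaf(nil),nil)) =?= app(Y,X),  nil =?= nil.
Decompose app/2: leaf(r(b,b)) =?= Y,  node(leaf(nil),nil) =?= X.
Bind Y := leaf(r(b,b)); no other remaining equation mentions Y.
Bind X := node(leaf(nil),nil); no other remaining equation mentions X.
Delete trivial equation nil =?= nil.
No equations remain and no clash or occurs-check failure arose, so a unifier exists.

YES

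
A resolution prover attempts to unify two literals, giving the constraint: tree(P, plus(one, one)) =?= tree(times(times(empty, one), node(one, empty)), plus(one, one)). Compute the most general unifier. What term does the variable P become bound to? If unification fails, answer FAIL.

times(times(empty, one), node(one, empty))

Decompose tree/2: P =?= times(times(empty, one), node(one, empty)),  plus(one, one) =?= plus(one, one).
Bind P := times(times(empty, one), node(one, empty)); no other remaining equation mentions P.
Delete trivial equation plus(one, one) =?= plus(one, one).
MGU = { P -> times(times(empty, one), node(one, empty)) }, so P -> times(times(empty, one), node(one, empty)).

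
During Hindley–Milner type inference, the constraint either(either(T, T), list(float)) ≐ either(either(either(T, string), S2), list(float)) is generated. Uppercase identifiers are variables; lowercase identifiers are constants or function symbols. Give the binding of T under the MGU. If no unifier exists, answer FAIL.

FAIL

Decompose either/2: either(T, T) ≐ either(either(T, string), S2),  list(float) ≐ list(float).
Decompose either/2: T ≐ either(T, string),  T ≐ S2.
Occurs check fails: T occurs in either(T, string); the equation T ≐ either(T, string) has no finite solution.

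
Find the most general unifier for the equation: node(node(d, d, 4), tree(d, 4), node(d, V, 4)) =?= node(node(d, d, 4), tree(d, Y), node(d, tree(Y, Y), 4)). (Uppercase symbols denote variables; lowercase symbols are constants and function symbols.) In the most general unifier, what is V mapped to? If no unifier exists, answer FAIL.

Decompose node/3: node(d, d, 4) =?= node(d, d, 4),  tree(d, 4) =?= tree(d, Y),  node(d, V, 4) =?= node(d, tree(Y, Y), 4).
Delete trivial equation node(d, d, 4) =?= node(d, d, 4).
Decompose tree/2: d =?= d,  4 =?= Y.
Delete trivial equation d =?= d.
Bind Y := 4; substituting into the remaining equation gives: node(d, V, 4) =?= node(d, tree(4, 4), 4).
Decompose node/3: d =?= d,  V =?= tree(4, 4),  4 =?= 4.
Delete trivial equation d =?= d.
Bind V := tree(4, 4); no other remaining equation mentions V.
Delete trivial equation 4 =?= 4.
MGU = { Y ↦ 4, V ↦ tree(4, 4) }, so V ↦ tree(4, 4).

tree(4, 4)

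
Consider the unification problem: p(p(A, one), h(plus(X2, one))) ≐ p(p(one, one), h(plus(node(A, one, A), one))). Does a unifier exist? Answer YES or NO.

YES

Decompose p/2: p(A, one) ≐ p(one, one),  h(plus(X2, one)) ≐ h(plus(node(A, one, A), one)).
Decompose p/2: A ≐ one,  one ≐ one.
Bind A := one; substituting into the one remaining equation that mentions A gives: h(plus(X2, one)) ≐ h(plus(node(one, one, one), one)).
Delete trivial equation one ≐ one.
Decompose h/1: plus(X2, one) ≐ plus(node(one, one, one), one).
Decompose plus/2: X2 ≐ node(one, one, one),  one ≐ one.
Bind X2 := node(one, one, one); no other remaining equation mentions X2.
Delete trivial equation one ≐ one.
No equations remain and no clash or occurs-check failure arose, so a unifier exists.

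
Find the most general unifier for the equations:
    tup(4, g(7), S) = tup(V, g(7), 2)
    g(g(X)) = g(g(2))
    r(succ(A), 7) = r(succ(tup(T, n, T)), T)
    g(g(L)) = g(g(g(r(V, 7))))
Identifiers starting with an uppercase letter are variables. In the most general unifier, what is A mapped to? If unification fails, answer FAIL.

Decompose tup/3: 4 = V,  g(7) = g(7),  S = 2.
Bind V := 4; substituting into the one remaining equation that mentions V gives: g(g(L)) = g(g(g(r(4, 7)))).
Delete trivial equation g(7) = g(7).
Bind S := 2; no other remaining equation mentions S.
Decompose g/1: g(X) = g(2).
Decompose g/1: X = 2.
Bind X := 2; no other remaining equation mentions X.
Decompose r/2: succ(A) = succ(tup(T, n, T)),  7 = T.
Decompose succ/1: A = tup(T, n, T).
Bind A := tup(T, n, T); no other remaining equation mentions A.
Bind T := 7; no other remaining equation mentions T. Substituting into the earlier binding gives A := tup(7, n, 7).
Decompose g/1: g(L) = g(g(r(4, 7))).
Decompose g/1: L = g(r(4, 7)).
Bind L := g(r(4, 7)).
MGU = { V -> 4, S -> 2, X -> 2, A -> tup(7, n, 7), T -> 7, L -> g(r(4, 7)) }, so A -> tup(7, n, 7).

tup(7, n, 7)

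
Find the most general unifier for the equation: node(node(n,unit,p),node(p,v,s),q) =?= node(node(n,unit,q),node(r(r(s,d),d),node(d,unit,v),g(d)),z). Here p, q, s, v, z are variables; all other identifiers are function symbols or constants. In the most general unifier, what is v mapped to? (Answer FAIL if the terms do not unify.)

Decompose node/3: node(n,unit,p) =?= node(n,unit,q),  node(p,v,s) =?= node(r(r(s,d),d),node(d,unit,v),g(d)),  q =?= z.
Decompose node/3: n =?= n,  unit =?= unit,  p =?= q.
Delete trivial equation n =?= n.
Delete trivial equation unit =?= unit.
Bind p := q; substituting into the one remaining equation that mentions p gives: node(q,v,s) =?= node(r(r(s,d),d),node(d,unit,v),g(d)).
Decompose node/3: q =?= r(r(s,d),d),  v =?= node(d,unit,v),  s =?= g(d).
Bind q := r(r(s,d),d); substituting into the one remaining equation that mentions q gives: r(r(s,d),d) =?= z. Substituting into the earlier binding gives p := r(r(s,d),d).
Occurs check fails: v occurs in node(d,unit,v); the equation v =?= node(d,unit,v) has no finite solution.

FAIL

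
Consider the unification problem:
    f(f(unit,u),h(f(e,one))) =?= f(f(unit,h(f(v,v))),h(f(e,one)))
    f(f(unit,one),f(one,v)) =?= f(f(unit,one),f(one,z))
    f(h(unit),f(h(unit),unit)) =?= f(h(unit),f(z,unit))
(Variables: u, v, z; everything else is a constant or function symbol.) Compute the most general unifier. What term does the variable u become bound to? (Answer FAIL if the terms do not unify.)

Decompose f/2: f(unit,u) =?= f(unit,h(f(v,v))),  h(f(e,one)) =?= h(f(e,one)).
Decompose f/2: unit =?= unit,  u =?= h(f(v,v)).
Delete trivial equation unit =?= unit.
Bind u := h(f(v,v)); no other remaining equation mentions u.
Delete trivial equation h(f(e,one)) =?= h(f(e,one)).
Decompose f/2: f(unit,one) =?= f(unit,one),  f(one,v) =?= f(one,z).
Delete trivial equation f(unit,one) =?= f(unit,one).
Decompose f/2: one =?= one,  v =?= z.
Delete trivial equation one =?= one.
Bind v := z; no other remaining equation mentions v. Substituting into the earlier binding gives u := h(f(z,z)).
Decompose f/2: h(unit) =?= h(unit),  f(h(unit),unit) =?= f(z,unit).
Delete trivial equation h(unit) =?= h(unit).
Decompose f/2: h(unit) =?= z,  unit =?= unit.
Bind z := h(unit); no other remaining equation mentions z. Substituting into the earlier bindings gives u := h(f(h(unit),h(unit))), v := h(unit).
Delete trivial equation unit =?= unit.
MGU = { u := h(f(h(unit),h(unit))), v := h(unit), z := h(unit) }, so u := h(f(h(unit),h(unit))).

h(f(h(unit),h(unit)))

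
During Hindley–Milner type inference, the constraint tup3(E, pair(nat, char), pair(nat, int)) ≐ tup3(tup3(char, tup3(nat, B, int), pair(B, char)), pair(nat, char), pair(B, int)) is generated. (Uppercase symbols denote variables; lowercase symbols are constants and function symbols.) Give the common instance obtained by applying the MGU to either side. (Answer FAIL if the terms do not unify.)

tup3(tup3(char, tup3(nat, nat, int), pair(nat, char)), pair(nat, char), pair(nat, int))

Decompose tup3/3: E ≐ tup3(char, tup3(nat, B, int), pair(B, char)),  pair(nat, char) ≐ pair(nat, char),  pair(nat, int) ≐ pair(B, int).
Bind E := tup3(char, tup3(nat, B, int), pair(B, char)); no other remaining equation mentions E.
Delete trivial equation pair(nat, char) ≐ pair(nat, char).
Decompose pair/2: nat ≐ B,  int ≐ int.
Bind B := nat; no other remaining equation mentions B. Substituting into the earlier binding gives E := tup3(char, tup3(nat, nat, int), pair(nat, char)).
Delete trivial equation int ≐ int.
Applying the MGU to either side gives tup3(tup3(char, tup3(nat, nat, int), pair(nat, char)), pair(nat, char), pair(nat, int)).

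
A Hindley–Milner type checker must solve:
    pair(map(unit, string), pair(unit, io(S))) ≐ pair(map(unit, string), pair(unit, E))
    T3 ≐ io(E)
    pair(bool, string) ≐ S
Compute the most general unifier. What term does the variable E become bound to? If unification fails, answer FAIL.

io(pair(bool, string))

Decompose pair/2: map(unit, string) ≐ map(unit, string),  pair(unit, io(S)) ≐ pair(unit, E).
Delete trivial equation map(unit, string) ≐ map(unit, string).
Decompose pair/2: unit ≐ unit,  io(S) ≐ E.
Delete trivial equation unit ≐ unit.
Bind E := io(S); substituting into the one remaining equation that mentions E gives: T3 ≐ io(io(S)).
Bind T3 := io(io(S)); no other remaining equation mentions T3.
Bind S := pair(bool, string). Substituting into the earlier bindings gives E := io(pair(bool, string)), T3 := io(io(pair(bool, string))).
MGU = { E := io(pair(bool, string)), T3 := io(io(pair(bool, string))), S := pair(bool, string) }, so E := io(pair(bool, string)).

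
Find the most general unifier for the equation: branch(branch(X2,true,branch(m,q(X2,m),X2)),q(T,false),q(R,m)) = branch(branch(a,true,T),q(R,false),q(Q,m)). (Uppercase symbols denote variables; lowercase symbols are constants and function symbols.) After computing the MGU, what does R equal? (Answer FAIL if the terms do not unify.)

Decompose branch/3: branch(X2,true,branch(m,q(X2,m),X2)) = branch(a,true,T),  q(T,false) = q(R,false),  q(R,m) = q(Q,m).
Decompose branch/3: X2 = a,  true = true,  branch(m,q(X2,m),X2) = T.
Bind X2 := a; substituting into the one remaining equation that mentions X2 gives: branch(m,q(a,m),a) = T.
Delete trivial equation true = true.
Bind T := branch(m,q(a,m),a); substituting into the one remaining equation that mentions T gives: q(branch(m,q(a,m),a),false) = q(R,false).
Decompose q/2: branch(m,q(a,m),a) = R,  false = false.
Bind R := branch(m,q(a,m),a); substituting into the one remaining equation that mentions R gives: q(branch(m,q(a,m),a),m) = q(Q,m).
Delete trivial equation false = false.
Decompose q/2: branch(m,q(a,m),a) = Q,  m = m.
Bind Q := branch(m,q(a,m),a); no other remaining equation mentions Q.
Delete trivial equation m = m.
MGU = { X2 ↦ a, T ↦ branch(m,q(a,m),a), R ↦ branch(m,q(a,m),a), Q ↦ branch(m,q(a,m),a) }, so R ↦ branch(m,q(a,m),a).

branch(m,q(a,m),a)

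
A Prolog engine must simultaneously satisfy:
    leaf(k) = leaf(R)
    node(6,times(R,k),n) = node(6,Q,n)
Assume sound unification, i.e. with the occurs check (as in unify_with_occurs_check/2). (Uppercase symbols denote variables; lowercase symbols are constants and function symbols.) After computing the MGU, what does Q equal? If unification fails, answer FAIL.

times(k,k)

Decompose leaf/1: k = R.
Bind R := k; substituting into the remaining equation gives: node(6,times(k,k),n) = node(6,Q,n).
Decompose node/3: 6 = 6,  times(k,k) = Q,  n = n.
Delete trivial equation 6 = 6.
Bind Q := times(k,k); no other remaining equation mentions Q.
Delete trivial equation n = n.
MGU = { R ↦ k, Q ↦ times(k,k) }, so Q ↦ times(k,k).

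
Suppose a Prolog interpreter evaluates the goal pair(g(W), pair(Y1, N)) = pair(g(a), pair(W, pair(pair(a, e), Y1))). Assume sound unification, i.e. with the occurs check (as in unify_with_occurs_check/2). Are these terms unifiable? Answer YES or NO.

YES

Decompose pair/2: g(W) = g(a),  pair(Y1, N) = pair(W, pair(pair(a, e), Y1)).
Decompose g/1: W = a.
Bind W := a; substituting into the remaining equation gives: pair(Y1, N) = pair(a, pair(pair(a, e), Y1)).
Decompose pair/2: Y1 = a,  N = pair(pair(a, e), Y1).
Bind Y1 := a; substituting into the remaining equation gives: N = pair(pair(a, e), a).
Bind N := pair(pair(a, e), a).
No equations remain and no clash or occurs-check failure arose, so a unifier exists.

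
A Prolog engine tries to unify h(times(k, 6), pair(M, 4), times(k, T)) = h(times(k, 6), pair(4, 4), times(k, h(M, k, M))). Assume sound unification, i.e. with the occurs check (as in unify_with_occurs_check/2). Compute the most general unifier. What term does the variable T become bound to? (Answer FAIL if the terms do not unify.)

h(4, k, 4)

Decompose h/3: times(k, 6) = times(k, 6),  pair(M, 4) = pair(4, 4),  times(k, T) = times(k, h(M, k, M)).
Delete trivial equation times(k, 6) = times(k, 6).
Decompose pair/2: M = 4,  4 = 4.
Bind M := 4; substituting into the one remaining equation that mentions M gives: times(k, T) = times(k, h(4, k, 4)).
Delete trivial equation 4 = 4.
Decompose times/2: k = k,  T = h(4, k, 4).
Delete trivial equation k = k.
Bind T := h(4, k, 4).
MGU = { M -> 4, T -> h(4, k, 4) }, so T -> h(4, k, 4).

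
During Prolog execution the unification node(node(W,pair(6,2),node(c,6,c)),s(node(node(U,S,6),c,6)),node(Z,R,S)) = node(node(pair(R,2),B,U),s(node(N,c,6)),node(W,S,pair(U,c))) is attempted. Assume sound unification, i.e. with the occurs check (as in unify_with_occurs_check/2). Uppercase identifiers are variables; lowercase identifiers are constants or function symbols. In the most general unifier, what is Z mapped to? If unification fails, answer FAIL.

pair(pair(node(c,6,c),c),2)

Decompose node/3: node(W,pair(6,2),node(c,6,c)) = node(pair(R,2),B,U),  s(node(node(U,S,6),c,6)) = s(node(N,c,6)),  node(Z,R,S) = node(W,S,pair(U,c)).
Decompose node/3: W = pair(R,2),  pair(6,2) = B,  node(c,6,c) = U.
Bind W := pair(R,2); substituting into the one remaining equation that mentions W gives: node(Z,R,S) = node(pair(R,2),S,pair(U,c)).
Bind B := pair(6,2); no other remaining equation mentions B.
Bind U := node(c,6,c); substituting into the remaining equations gives: s(node(node(node(c,6,c),S,6),c,6)) = s(node(N,c,6)),  node(Z,R,S) = node(pair(R,2),S,pair(node(c,6,c),c)).
Decompose s/1: node(node(node(c,6,c),S,6),c,6) = node(N,c,6).
Decompose node/3: node(node(c,6,c),S,6) = N,  c = c,  6 = 6.
Bind N := node(node(c,6,c),S,6); no other remaining equation mentions N.
Delete trivial equation c = c.
Delete trivial equation 6 = 6.
Decompose node/3: Z = pair(R,2),  R = S,  S = pair(node(c,6,c),c).
Bind Z := pair(R,2); no other remaining equation mentions Z.
Bind R := S; no other remaining equation mentions R. Substituting into the earlier bindings gives W := pair(S,2), Z := pair(S,2).
Bind S := pair(node(c,6,c),c). Substituting into the earlier bindings gives W := pair(pair(node(c,6,c),c),2), N := node(node(c,6,c),pair(node(c,6,c),c),6), Z := pair(pair(node(c,6,c),c),2), R := pair(node(c,6,c),c).
MGU = { W ↦ pair(pair(node(c,6,c),c),2), B ↦ pair(6,2), U ↦ node(c,6,c), N ↦ node(node(c,6,c),pair(node(c,6,c),c),6), Z ↦ pair(pair(node(c,6,c),c),2), R ↦ pair(node(c,6,c),c), S ↦ pair(node(c,6,c),c) }, so Z ↦ pair(pair(node(c,6,c),c),2).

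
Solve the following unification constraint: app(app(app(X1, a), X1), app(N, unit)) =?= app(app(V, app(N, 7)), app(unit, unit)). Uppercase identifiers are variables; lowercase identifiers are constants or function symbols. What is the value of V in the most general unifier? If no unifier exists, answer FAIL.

Decompose app/2: app(app(X1, a), X1) =?= app(V, app(N, 7)),  app(N, unit) =?= app(unit, unit).
Decompose app/2: app(X1, a) =?= V,  X1 =?= app(N, 7).
Bind V := app(X1, a); no other remaining equation mentions V.
Bind X1 := app(N, 7); no other remaining equation mentions X1. Substituting into the earlier binding gives V := app(app(N, 7), a).
Decompose app/2: N =?= unit,  unit =?= unit.
Bind N := unit; no other remaining equation mentions N. Substituting into the earlier bindings gives V := app(app(unit, 7), a), X1 := app(unit, 7).
Delete trivial equation unit =?= unit.
MGU = { V := app(app(unit, 7), a), X1 := app(unit, 7), N := unit }, so V := app(app(unit, 7), a).

app(app(unit, 7), a)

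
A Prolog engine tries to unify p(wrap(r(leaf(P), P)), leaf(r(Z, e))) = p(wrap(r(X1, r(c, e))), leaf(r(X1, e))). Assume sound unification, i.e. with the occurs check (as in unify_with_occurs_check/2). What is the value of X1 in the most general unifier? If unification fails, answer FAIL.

Decompose p/2: wrap(r(leaf(P), P)) = wrap(r(X1, r(c, e))),  leaf(r(Z, e)) = leaf(r(X1, e)).
Decompose wrap/1: r(leaf(P), P) = r(X1, r(c, e)).
Decompose r/2: leaf(P) = X1,  P = r(c, e).
Bind X1 := leaf(P); substituting into the one remaining equation that mentions X1 gives: leaf(r(Z, e)) = leaf(r(leaf(P), e)).
Bind P := r(c, e); substituting into the remaining equation gives: leaf(r(Z, e)) = leaf(r(leaf(r(c, e)), e)). Substituting into the earlier binding gives X1 := leaf(r(c, e)).
Decompose leaf/1: r(Z, e) = r(leaf(r(c, e)), e).
Decompose r/2: Z = leaf(r(c, e)),  e = e.
Bind Z := leaf(r(c, e)); no other remaining equation mentions Z.
Delete trivial equation e = e.
MGU = { X1 = leaf(r(c, e)), P = r(c, e), Z = leaf(r(c, e)) }, so X1 = leaf(r(c, e)).

leaf(r(c, e))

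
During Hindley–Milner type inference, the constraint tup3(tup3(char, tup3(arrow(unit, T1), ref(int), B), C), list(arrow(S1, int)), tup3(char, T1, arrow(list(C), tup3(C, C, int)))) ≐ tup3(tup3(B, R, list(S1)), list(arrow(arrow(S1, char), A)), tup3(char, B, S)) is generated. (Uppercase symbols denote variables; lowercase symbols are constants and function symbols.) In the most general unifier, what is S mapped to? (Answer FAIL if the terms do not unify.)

Decompose tup3/3: tup3(char, tup3(arrow(unit, T1), ref(int), B), C) ≐ tup3(B, R, list(S1)),  list(arrow(S1, int)) ≐ list(arrow(arrow(S1, char), A)),  tup3(char, T1, arrow(list(C), tup3(C, C, int))) ≐ tup3(char, B, S).
Decompose tup3/3: char ≐ B,  tup3(arrow(unit, T1), ref(int), B) ≐ R,  C ≐ list(S1).
Bind B := char; substituting into the 2 remaining equations that mention B gives: tup3(arrow(unit, T1), ref(int), char) ≐ R,  tup3(char, T1, arrow(list(C), tup3(C, C, int))) ≐ tup3(char, char, S).
Bind R := tup3(arrow(unit, T1), ref(int), char); no other remaining equation mentions R.
Bind C := list(S1); substituting into the one remaining equation that mentions C gives: tup3(char, T1, arrow(list(list(S1)), tup3(list(S1), list(S1), int))) ≐ tup3(char, char, S).
Decompose list/1: arrow(S1, int) ≐ arrow(arrow(S1, char), A).
Decompose arrow/2: S1 ≐ arrow(S1, char),  int ≐ A.
Occurs check fails: S1 occurs in arrow(S1, char); the equation S1 ≐ arrow(S1, char) has no finite solution.

FAIL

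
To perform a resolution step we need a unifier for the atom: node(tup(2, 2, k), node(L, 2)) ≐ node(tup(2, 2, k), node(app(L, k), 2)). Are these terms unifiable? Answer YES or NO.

NO

Decompose node/2: tup(2, 2, k) ≐ tup(2, 2, k),  node(L, 2) ≐ node(app(L, k), 2).
Delete trivial equation tup(2, 2, k) ≐ tup(2, 2, k).
Decompose node/2: L ≐ app(L, k),  2 ≐ 2.
Occurs check fails: L occurs in app(L, k); the equation L ≐ app(L, k) has no finite solution.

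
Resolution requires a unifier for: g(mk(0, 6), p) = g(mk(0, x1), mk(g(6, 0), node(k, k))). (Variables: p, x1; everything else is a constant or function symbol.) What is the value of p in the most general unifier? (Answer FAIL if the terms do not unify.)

mk(g(6, 0), node(k, k))

Decompose g/2: mk(0, 6) = mk(0, x1),  p = mk(g(6, 0), node(k, k)).
Decompose mk/2: 0 = 0,  6 = x1.
Delete trivial equation 0 = 0.
Bind x1 := 6; no other remaining equation mentions x1.
Bind p := mk(g(6, 0), node(k, k)).
MGU = { x1 ↦ 6, p ↦ mk(g(6, 0), node(k, k)) }, so p ↦ mk(g(6, 0), node(k, k)).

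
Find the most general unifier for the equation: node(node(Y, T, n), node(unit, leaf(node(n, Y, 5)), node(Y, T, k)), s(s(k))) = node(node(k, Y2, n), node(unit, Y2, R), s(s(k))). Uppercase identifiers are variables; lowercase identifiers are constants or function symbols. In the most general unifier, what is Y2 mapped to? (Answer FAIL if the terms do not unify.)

Decompose node/3: node(Y, T, n) = node(k, Y2, n),  node(unit, leaf(node(n, Y, 5)), node(Y, T, k)) = node(unit, Y2, R),  s(s(k)) = s(s(k)).
Decompose node/3: Y = k,  T = Y2,  n = n.
Bind Y := k; substituting into the one remaining equation that mentions Y gives: node(unit, leaf(node(n, k, 5)), node(k, T, k)) = node(unit, Y2, R).
Bind T := Y2; substituting into the one remaining equation that mentions T gives: node(unit, leaf(node(n, k, 5)), node(k, Y2, k)) = node(unit, Y2, R).
Delete trivial equation n = n.
Decompose node/3: unit = unit,  leaf(node(n, k, 5)) = Y2,  node(k, Y2, k) = R.
Delete trivial equation unit = unit.
Bind Y2 := leaf(node(n, k, 5)); substituting into the one remaining equation that mentions Y2 gives: node(k, leaf(node(n, k, 5)), k) = R. Substituting into the earlier binding gives T := leaf(node(n, k, 5)).
Bind R := node(k, leaf(node(n, k, 5)), k); no other remaining equation mentions R.
Delete trivial equation s(s(k)) = s(s(k)).
MGU = { Y ↦ k, T ↦ leaf(node(n, k, 5)), Y2 ↦ leaf(node(n, k, 5)), R ↦ node(k, leaf(node(n, k, 5)), k) }, so Y2 ↦ leaf(node(n, k, 5)).

leaf(node(n, k, 5))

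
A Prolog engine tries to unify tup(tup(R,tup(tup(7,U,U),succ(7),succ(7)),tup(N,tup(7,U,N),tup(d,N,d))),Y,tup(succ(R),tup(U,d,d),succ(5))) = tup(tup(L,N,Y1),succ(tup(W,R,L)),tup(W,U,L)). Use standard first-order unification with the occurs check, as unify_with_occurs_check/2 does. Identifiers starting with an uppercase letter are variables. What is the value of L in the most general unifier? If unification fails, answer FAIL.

FAIL

Decompose tup/3: tup(R,tup(tup(7,U,U),succ(7),succ(7)),tup(N,tup(7,U,N),tup(d,N,d))) = tup(L,N,Y1),  Y = succ(tup(W,R,L)),  tup(succ(R),tup(U,d,d),succ(5)) = tup(W,U,L).
Decompose tup/3: R = L,  tup(tup(7,U,U),succ(7),succ(7)) = N,  tup(N,tup(7,U,N),tup(d,N,d)) = Y1.
Bind R := L; substituting into the 2 remaining equations that mention R gives: Y = succ(tup(W,L,L)),  tup(succ(L),tup(U,d,d),succ(5)) = tup(W,U,L).
Bind N := tup(tup(7,U,U),succ(7),succ(7)); substituting into the one remaining equation that mentions N gives: tup(tup(tup(7,U,U),succ(7),succ(7)),tup(7,U,tup(tup(7,U,U),succ(7),succ(7))),tup(d,tup(tup(7,U,U),succ(7),succ(7)),d)) = Y1.
Bind Y1 := tup(tup(tup(7,U,U),succ(7),succ(7)),tup(7,U,tup(tup(7,U,U),succ(7),succ(7))),tup(d,tup(tup(7,U,U),succ(7),succ(7)),d)); no other remaining equation mentions Y1.
Bind Y := succ(tup(W,L,L)); no other remaining equation mentions Y.
Decompose tup/3: succ(L) = W,  tup(U,d,d) = U,  succ(5) = L.
Bind W := succ(L); no other remaining equation mentions W. Substituting into the earlier binding gives Y := succ(tup(succ(L),L,L)).
Occurs check fails: U occurs in tup(U,d,d); the equation U = tup(U,d,d) has no finite solution.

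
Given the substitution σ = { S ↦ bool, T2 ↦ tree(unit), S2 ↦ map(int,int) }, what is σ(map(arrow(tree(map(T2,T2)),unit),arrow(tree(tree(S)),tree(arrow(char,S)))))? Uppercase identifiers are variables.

Replace each occurrence of S with bool.
Replace each occurrence of T2 with tree(unit).
Result: map(arrow(tree(map(tree(unit),tree(unit))),unit),arrow(tree(tree(bool)),tree(arrow(char,bool)))).

map(arrow(tree(map(tree(unit),tree(unit))),unit),arrow(tree(tree(bool)),tree(arrow(char,bool))))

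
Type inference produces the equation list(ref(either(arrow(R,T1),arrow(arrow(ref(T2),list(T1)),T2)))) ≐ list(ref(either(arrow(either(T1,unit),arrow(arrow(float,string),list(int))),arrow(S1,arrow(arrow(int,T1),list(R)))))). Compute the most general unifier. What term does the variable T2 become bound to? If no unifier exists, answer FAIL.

Decompose list/1: ref(either(arrow(R,T1),arrow(arrow(ref(T2),list(T1)),T2))) ≐ ref(either(arrow(either(T1,unit),arrow(arrow(float,string),list(int))),arrow(S1,arrow(arrow(int,T1),list(R))))).
Decompose ref/1: either(arrow(R,T1),arrow(arrow(ref(T2),list(T1)),T2)) ≐ either(arrow(either(T1,unit),arrow(arrow(float,string),list(int))),arrow(S1,arrow(arrow(int,T1),list(R)))).
Decompose either/2: arrow(R,T1) ≐ arrow(either(T1,unit),arrow(arrow(float,string),list(int))),  arrow(arrow(ref(T2),list(T1)),T2) ≐ arrow(S1,arrow(arrow(int,T1),list(R))).
Decompose arrow/2: R ≐ either(T1,unit),  T1 ≐ arrow(arrow(float,string),list(int)).
Bind R := either(T1,unit); substituting into the one remaining equation that mentions R gives: arrow(arrow(ref(T2),list(T1)),T2) ≐ arrow(S1,arrow(arrow(int,T1),list(either(T1,unit)))).
Bind T1 := arrow(arrow(float,string),list(int)); substituting into the remaining equation gives: arrow(arrow(ref(T2),list(arrow(arrow(float,string),list(int)))),T2) ≐ arrow(S1,arrow(arrow(int,arrow(arrow(float,string),list(int))),list(either(arrow(arrow(float,string),list(int)),unit)))). Substituting into the earlier binding gives R := either(arrow(arrow(float,string),list(int)),unit).
Decompose arrow/2: arrow(ref(T2),list(arrow(arrow(float,string),list(int)))) ≐ S1,  T2 ≐ arrow(arrow(int,arrow(arrow(float,string),list(int))),list(either(arrow(arrow(float,string),list(int)),unit))).
Bind S1 := arrow(ref(T2),list(arrow(arrow(float,string),list(int)))); no other remaining equation mentions S1.
Bind T2 := arrow(arrow(int,arrow(arrow(float,string),list(int))),list(either(arrow(arrow(float,string),list(int)),unit))). Substituting into the earlier binding gives S1 := arrow(ref(arrow(arrow(int,arrow(arrow(float,string),list(int))),list(either(arrow(arrow(float,string),list(int)),unit)))),list(arrow(arrow(float,string),list(int)))).
MGU = { R ↦ either(arrow(arrow(float,string),list(int)),unit), T1 ↦ arrow(arrow(float,string),list(int)), S1 ↦ arrow(ref(arrow(arrow(int,arrow(arrow(float,string),list(int))),list(either(arrow(arrow(float,string),list(int)),unit)))),list(arrow(arrow(float,string),list(int)))), T2 ↦ arrow(arrow(int,arrow(arrow(float,string),list(int))),list(either(arrow(arrow(float,string),list(int)),unit))) }, so T2 ↦ arrow(arrow(int,arrow(arrow(float,string),list(int))),list(either(arrow(arrow(float,string),list(int)),unit))).

arrow(arrow(int,arrow(arrow(float,string),list(int))),list(either(arrow(arrow(float,string),list(int)),unit)))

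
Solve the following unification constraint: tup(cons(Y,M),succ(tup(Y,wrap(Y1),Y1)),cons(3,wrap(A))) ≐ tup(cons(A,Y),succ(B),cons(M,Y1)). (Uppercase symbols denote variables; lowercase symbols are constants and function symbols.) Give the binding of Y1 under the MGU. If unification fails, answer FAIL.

wrap(3)

Decompose tup/3: cons(Y,M) ≐ cons(A,Y),  succ(tup(Y,wrap(Y1),Y1)) ≐ succ(B),  cons(3,wrap(A)) ≐ cons(M,Y1).
Decompose cons/2: Y ≐ A,  M ≐ Y.
Bind Y := A; substituting into the 2 remaining equations that mention Y gives: M ≐ A,  succ(tup(A,wrap(Y1),Y1)) ≐ succ(B).
Bind M := A; substituting into the one remaining equation that mentions M gives: cons(3,wrap(A)) ≐ cons(A,Y1).
Decompose succ/1: tup(A,wrap(Y1),Y1) ≐ B.
Bind B := tup(A,wrap(Y1),Y1); no other remaining equation mentions B.
Decompose cons/2: 3 ≐ A,  wrap(A) ≐ Y1.
Bind A := 3; substituting into the remaining equation gives: wrap(3) ≐ Y1. Substituting into the earlier bindings gives Y := 3, M := 3, B := tup(3,wrap(Y1),Y1).
Bind Y1 := wrap(3). Substituting into the earlier binding gives B := tup(3,wrap(wrap(3)),wrap(3)).
MGU = { Y := 3, M := 3, B := tup(3,wrap(wrap(3)),wrap(3)), A := 3, Y1 := wrap(3) }, so Y1 := wrap(3).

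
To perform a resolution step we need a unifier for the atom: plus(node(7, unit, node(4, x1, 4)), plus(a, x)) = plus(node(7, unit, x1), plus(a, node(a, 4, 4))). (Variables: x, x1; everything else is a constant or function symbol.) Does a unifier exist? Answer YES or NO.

Decompose plus/2: node(7, unit, node(4, x1, 4)) = node(7, unit, x1),  plus(a, x) = plus(a, node(a, 4, 4)).
Decompose node/3: 7 = 7,  unit = unit,  node(4, x1, 4) = x1.
Delete trivial equation 7 = 7.
Delete trivial equation unit = unit.
Occurs check fails: x1 occurs in node(4, x1, 4); the equation x1 = node(4, x1, 4) has no finite solution.

NO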